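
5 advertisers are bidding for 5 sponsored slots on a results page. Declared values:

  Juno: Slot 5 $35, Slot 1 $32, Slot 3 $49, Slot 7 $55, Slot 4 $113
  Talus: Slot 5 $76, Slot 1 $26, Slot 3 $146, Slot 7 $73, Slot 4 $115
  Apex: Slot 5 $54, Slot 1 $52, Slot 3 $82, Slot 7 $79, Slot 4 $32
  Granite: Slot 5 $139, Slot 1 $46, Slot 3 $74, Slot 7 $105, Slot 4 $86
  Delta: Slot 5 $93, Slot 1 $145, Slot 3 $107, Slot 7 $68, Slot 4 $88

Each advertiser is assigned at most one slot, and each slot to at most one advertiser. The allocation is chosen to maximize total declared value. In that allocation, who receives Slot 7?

Treat this as an assignment problem: match each advertiser to one slot.
Optimal: Juno→Slot 4 ($113), Talus→Slot 3 ($146), Apex→Slot 7 ($79), Granite→Slot 5 ($139), Delta→Slot 1 ($145) — total 113+146+79+139+145 = $622.
Next-best assignment: Juno→Slot 4, Talus→Slot 3, Apex→Slot 5, Granite→Slot 7, Delta→Slot 1 = $563.
Apex's own top slot is Slot 3 ($82), but forcing Apex→Slot 3 and reassigning the rest optimally gives only $552 — worse by 70.

Apex receives Slot 7.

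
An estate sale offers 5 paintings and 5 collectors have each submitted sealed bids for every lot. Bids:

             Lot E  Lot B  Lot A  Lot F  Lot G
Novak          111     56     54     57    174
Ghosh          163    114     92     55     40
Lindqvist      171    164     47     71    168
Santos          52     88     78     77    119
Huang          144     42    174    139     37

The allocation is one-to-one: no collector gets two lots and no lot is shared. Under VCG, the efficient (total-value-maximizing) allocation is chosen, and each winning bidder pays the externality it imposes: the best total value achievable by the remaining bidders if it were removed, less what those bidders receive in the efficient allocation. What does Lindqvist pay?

Lindqvist pays $11.

Efficient allocation: Novak→Lot G ($174), Ghosh→Lot E ($163), Lindqvist→Lot B ($164), Santos→Lot F ($77), Huang→Lot A ($174); total welfare W = $752.
Lindqvist receives Lot B at value $164, so the others get W − 164 = $588.
Without Lindqvist: best allocation of the remaining 4 bidders over all 5 lots is Novak→Lot G ($174), Ghosh→Lot E ($163), Santos→Lot B ($88), Huang→Lot A ($174), total $599.
VCG payment = (others' best without Lindqvist) − (others' welfare with Lindqvist) = 599 − 588 = $11.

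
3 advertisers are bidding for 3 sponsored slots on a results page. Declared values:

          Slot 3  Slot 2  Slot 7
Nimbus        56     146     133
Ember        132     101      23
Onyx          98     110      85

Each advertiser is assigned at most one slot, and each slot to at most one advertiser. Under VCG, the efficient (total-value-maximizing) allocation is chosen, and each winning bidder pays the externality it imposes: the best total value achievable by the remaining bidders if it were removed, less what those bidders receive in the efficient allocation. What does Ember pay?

Ember pays $1.

Efficient allocation: Nimbus→Slot 7 ($133), Ember→Slot 3 ($132), Onyx→Slot 2 ($110); total welfare W = $375.
Ember receives Slot 3 at value $132, so the others get W − 132 = $243.
Without Ember: best allocation of the remaining 2 bidders over all 3 slots is Nimbus→Slot 2 ($146), Onyx→Slot 3 ($98), total $244.
VCG payment = (others' best without Ember) − (others' welfare with Ember) = 244 − 243 = $1.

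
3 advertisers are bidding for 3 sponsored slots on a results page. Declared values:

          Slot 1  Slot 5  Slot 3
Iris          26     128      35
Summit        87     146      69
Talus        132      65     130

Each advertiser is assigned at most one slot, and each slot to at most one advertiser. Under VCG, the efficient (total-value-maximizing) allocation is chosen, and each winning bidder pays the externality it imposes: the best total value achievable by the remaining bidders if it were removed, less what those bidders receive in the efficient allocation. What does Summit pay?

Summit pays $2.

Efficient allocation: Iris→Slot 5 ($128), Summit→Slot 1 ($87), Talus→Slot 3 ($130); total welfare W = $345.
Summit receives Slot 1 at value $87, so the others get W − 87 = $258.
Without Summit: best allocation of the remaining 2 bidders over all 3 slots is Iris→Slot 5 ($128), Talus→Slot 1 ($132), total $260.
VCG payment = (others' best without Summit) − (others' welfare with Summit) = 260 − 258 = $2.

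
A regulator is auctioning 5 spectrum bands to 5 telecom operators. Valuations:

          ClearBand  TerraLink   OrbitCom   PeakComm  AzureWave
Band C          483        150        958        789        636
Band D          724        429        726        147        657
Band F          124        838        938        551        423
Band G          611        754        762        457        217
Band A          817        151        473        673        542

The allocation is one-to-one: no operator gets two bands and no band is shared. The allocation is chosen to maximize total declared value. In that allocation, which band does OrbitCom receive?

Optimal: ClearBand→Band A ($817M), TerraLink→Band G ($754M), OrbitCom→Band F ($938M), PeakComm→Band C ($789M), AzureWave→Band D ($657M) — total 817+754+938+789+657 = $3955M.
Column-greedy (each band in turn goes to its best remaining operator) gives $3519M, worse by 436.
Checked against all permutations: $3955M is optimal.
OrbitCom's own top band is Band C ($958M), but forcing OrbitCom→Band C and reassigning the rest optimally gives only $3737M — worse by 218.

OrbitCom receives Band F.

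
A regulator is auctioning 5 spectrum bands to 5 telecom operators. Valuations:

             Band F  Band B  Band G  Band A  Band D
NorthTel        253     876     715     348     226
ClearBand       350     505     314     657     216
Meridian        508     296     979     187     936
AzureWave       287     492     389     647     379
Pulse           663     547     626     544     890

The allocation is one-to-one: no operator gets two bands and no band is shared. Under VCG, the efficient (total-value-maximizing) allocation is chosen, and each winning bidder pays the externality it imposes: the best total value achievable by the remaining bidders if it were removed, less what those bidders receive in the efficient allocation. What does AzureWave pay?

AzureWave pays $307M.

Efficient allocation: NorthTel→Band B ($876M), ClearBand→Band F ($350M), Meridian→Band G ($979M), AzureWave→Band A ($647M), Pulse→Band D ($890M); total welfare W = $3742M.
AzureWave receives Band A at value $647M, so the others get W − 647 = $3095M.
Without AzureWave: best allocation of the remaining 4 bidders over all 5 bands is NorthTel→Band B ($876M), ClearBand→Band A ($657M), Meridian→Band G ($979M), Pulse→Band D ($890M), total $3402M.
VCG payment = (others' best without AzureWave) − (others' welfare with AzureWave) = 3402 − 3095 = $307M.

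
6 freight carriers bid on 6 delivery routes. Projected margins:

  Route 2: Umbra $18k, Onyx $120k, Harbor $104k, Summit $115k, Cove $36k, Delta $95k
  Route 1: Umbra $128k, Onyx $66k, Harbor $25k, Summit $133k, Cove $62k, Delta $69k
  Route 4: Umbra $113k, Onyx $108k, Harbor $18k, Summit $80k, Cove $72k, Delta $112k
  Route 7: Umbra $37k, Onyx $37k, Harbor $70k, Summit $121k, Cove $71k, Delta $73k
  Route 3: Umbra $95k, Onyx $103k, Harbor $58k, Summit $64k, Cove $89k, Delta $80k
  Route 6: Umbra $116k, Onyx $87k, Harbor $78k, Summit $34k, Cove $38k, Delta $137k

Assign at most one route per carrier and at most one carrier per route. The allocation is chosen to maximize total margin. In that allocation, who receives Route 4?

Optimal: Umbra→Route 1 ($128k), Onyx→Route 4 ($108k), Harbor→Route 2 ($104k), Summit→Route 7 ($121k), Cove→Route 3 ($89k), Delta→Route 6 ($137k) — total 128+108+104+121+89+137 = $687k.
Swapping Harbor↔Onyx (Harbor→Route 4 $18k, Onyx→Route 2 $120k) loses 74.
Every other assignment is strictly worse.
Onyx's own top route is Route 2 ($120k), but forcing Onyx→Route 2 and reassigning the rest optimally gives only $662k — worse by 25.

Onyx receives Route 4.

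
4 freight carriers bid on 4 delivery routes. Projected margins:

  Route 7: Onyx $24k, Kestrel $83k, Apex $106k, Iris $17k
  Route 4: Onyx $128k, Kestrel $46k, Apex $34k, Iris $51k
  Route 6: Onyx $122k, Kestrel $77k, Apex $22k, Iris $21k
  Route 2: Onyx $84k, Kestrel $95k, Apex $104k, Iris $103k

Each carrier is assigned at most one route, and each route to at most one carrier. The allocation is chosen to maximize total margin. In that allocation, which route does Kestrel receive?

This is a one-to-one assignment (maximum-weight bipartite matching).
Optimal: Onyx→Route 4 ($128k), Kestrel→Route 6 ($77k), Apex→Route 7 ($106k), Iris→Route 2 ($103k) — total 128+77+106+103 = $414k.
Row-greedy (each carrier in turn takes its best remaining route) gives $350k, worse by 64.
Swapping Iris↔Apex (Iris→Route 7 $17k, Apex→Route 2 $104k) loses 88.
Kestrel's own top route is Route 2 ($95k), but forcing Kestrel→Route 2 and reassigning the rest optimally gives only $374k — worse by 40.

Kestrel receives Route 6.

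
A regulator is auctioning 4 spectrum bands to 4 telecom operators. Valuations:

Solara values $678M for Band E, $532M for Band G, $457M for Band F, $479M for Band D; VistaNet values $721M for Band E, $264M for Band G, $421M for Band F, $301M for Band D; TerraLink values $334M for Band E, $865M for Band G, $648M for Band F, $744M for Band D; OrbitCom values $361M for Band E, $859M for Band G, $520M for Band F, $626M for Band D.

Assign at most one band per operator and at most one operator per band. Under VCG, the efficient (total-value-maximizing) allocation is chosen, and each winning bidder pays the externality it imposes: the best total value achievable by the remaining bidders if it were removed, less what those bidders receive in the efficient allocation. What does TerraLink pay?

TerraLink pays $22M.

Efficient allocation: Solara→Band F ($457M), VistaNet→Band E ($721M), TerraLink→Band D ($744M), OrbitCom→Band G ($859M); total welfare W = $2781M.
TerraLink receives Band D at value $744M, so the others get W − 744 = $2037M.
Without TerraLink: best allocation of the remaining 3 bidders over all 4 bands is Solara→Band D ($479M), VistaNet→Band E ($721M), OrbitCom→Band G ($859M), total $2059M.
VCG payment = (others' best without TerraLink) − (others' welfare with TerraLink) = 2059 − 2037 = $22M.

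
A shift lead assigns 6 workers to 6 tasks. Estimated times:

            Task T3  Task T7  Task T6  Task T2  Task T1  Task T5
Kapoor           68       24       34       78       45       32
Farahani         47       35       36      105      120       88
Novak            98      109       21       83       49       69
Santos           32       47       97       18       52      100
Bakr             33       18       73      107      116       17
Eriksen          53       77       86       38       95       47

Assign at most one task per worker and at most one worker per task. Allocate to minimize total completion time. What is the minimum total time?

Min total: 188 min

This is the linear assignment problem.
Optimal: Kapoor→Task T1 (45 min), Farahani→Task T7 (35 min), Novak→Task T6 (21 min), Santos→Task T3 (32 min), Bakr→Task T5 (17 min), Eriksen→Task T2 (38 min) — total 45+35+21+32+17+38 = 188 min.
Column-greedy (each task in turn goes to its cheapest remaining worker) gives 242 min, worse by 54.
Swapping Farahani↔Eriksen (Farahani→Task T2 105 min, Eriksen→Task T7 77 min) adds 109.
Every other assignment is strictly worse.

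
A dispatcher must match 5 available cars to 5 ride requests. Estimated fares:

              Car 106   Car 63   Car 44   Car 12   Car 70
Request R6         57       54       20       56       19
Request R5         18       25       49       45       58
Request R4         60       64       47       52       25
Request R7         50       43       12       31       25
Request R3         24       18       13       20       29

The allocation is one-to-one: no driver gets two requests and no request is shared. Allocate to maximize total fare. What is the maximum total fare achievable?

Maximum total: $248

Optimal: Car 106→Request R7 ($50), Car 63→Request R4 ($64), Car 44→Request R5 ($49), Car 12→Request R6 ($56), Car 70→Request R3 ($29) — total 50+64+49+56+29 = $248.
Max-entry greedy (repeatedly take the single best remaining cell) gives $223, worse by 25.
Next-best assignment: Car 106→Request R7, Car 63→Request R4, Car 44→Request R3, Car 12→Request R6, Car 70→Request R5 = $241.
Swapping Car 44↔Car 63 (Car 44→Request R4 $47, Car 63→Request R5 $25) loses 41.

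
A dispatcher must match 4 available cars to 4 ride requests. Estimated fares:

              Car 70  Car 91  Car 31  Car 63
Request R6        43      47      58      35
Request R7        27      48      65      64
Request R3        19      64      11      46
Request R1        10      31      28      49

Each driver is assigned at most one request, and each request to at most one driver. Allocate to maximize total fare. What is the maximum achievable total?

Max total: $221

Treat this as an assignment problem: match each driver to one request.
Optimal: Car 70→Request R6 ($43), Car 91→Request R3 ($64), Car 31→Request R7 ($65), Car 63→Request R1 ($49) — total 43+64+65+49 = $221.
Column-greedy (each request in turn goes to its best remaining driver) gives $196, worse by 25.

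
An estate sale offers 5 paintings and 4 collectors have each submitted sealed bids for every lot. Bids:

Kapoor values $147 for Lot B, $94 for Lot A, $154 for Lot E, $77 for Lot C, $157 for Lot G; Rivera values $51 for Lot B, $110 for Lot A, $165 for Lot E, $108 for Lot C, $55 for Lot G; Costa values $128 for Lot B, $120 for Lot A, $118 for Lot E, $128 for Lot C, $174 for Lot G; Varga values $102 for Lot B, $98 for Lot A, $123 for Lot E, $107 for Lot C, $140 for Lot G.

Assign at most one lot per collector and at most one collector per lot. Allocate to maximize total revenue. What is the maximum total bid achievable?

Optimal: Kapoor→Lot B ($147), Rivera→Lot E ($165), Costa→Lot G ($174), Varga→Lot C ($107) — total 147+165+174+107 = $593.
Column-greedy (each lot in turn goes to its best remaining collector) gives $539, worse by 54.
Next-best assignment: Kapoor→Lot B, Rivera→Lot E, Costa→Lot G, Varga→Lot A = $584.

Maximum total: $593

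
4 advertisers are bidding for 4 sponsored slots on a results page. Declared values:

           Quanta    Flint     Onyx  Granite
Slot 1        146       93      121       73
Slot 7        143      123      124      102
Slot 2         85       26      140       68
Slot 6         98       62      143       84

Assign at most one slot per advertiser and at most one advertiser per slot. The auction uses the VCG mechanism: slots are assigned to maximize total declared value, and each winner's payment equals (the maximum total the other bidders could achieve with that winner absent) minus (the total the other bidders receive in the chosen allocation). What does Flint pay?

Efficient allocation: Quanta→Slot 1 ($146), Flint→Slot 7 ($123), Onyx→Slot 2 ($140), Granite→Slot 6 ($84); total welfare W = $493.
Flint receives Slot 7 at value $123, so the others get W − 123 = $370.
Without Flint: best allocation of the remaining 3 bidders over all 4 slots is Quanta→Slot 1 ($146), Onyx→Slot 6 ($143), Granite→Slot 7 ($102), total $391.
VCG payment = (others' best without Flint) − (others' welfare with Flint) = 391 − 370 = $21.

Flint pays $21.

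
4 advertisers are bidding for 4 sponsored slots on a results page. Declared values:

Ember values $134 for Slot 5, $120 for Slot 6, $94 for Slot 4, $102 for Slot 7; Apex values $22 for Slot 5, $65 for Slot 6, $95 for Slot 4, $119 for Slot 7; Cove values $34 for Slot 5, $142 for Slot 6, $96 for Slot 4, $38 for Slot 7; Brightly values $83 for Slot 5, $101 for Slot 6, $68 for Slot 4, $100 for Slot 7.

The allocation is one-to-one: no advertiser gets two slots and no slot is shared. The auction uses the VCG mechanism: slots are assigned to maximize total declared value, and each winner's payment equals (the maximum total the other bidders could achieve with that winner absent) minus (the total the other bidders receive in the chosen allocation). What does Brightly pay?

Efficient allocation: Ember→Slot 5 ($134), Apex→Slot 4 ($95), Cove→Slot 6 ($142), Brightly→Slot 7 ($100); total welfare W = $471.
Brightly receives Slot 7 at value $100, so the others get W − 100 = $371.
Without Brightly: best allocation of the remaining 3 bidders over all 4 slots is Ember→Slot 5 ($134), Apex→Slot 7 ($119), Cove→Slot 6 ($142), total $395.
VCG payment = (others' best without Brightly) − (others' welfare with Brightly) = 395 − 371 = $24.

Brightly pays $24.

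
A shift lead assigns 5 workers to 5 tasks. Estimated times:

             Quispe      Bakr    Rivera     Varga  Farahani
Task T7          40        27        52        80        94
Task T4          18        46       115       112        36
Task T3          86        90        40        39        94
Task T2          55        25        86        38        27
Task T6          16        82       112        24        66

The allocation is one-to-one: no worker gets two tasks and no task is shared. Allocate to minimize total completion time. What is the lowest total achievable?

Optimal: Quispe→Task T4 (18 min), Bakr→Task T7 (27 min), Rivera→Task T3 (40 min), Varga→Task T6 (24 min), Farahani→Task T2 (27 min) — total 18+27+40+24+27 = 136 min.
Min-entry greedy (repeatedly take the single cheapest remaining cell) gives 168 min, worse by 32.
Next-best assignment: Quispe→Task T6, Bakr→Task T7, Rivera→Task T3, Varga→Task T2, Farahani→Task T4 = 157 min.
Every other assignment is strictly worse.

Min total: 136 min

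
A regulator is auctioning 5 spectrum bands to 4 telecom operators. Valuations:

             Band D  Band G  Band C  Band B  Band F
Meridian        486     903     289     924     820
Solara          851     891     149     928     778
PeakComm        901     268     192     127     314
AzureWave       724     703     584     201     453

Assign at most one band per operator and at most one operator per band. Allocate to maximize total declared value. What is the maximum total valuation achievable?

Maximum total: $3352M

Optimal: Meridian→Band F ($820M), Solara→Band B ($928M), PeakComm→Band D ($901M), AzureWave→Band G ($703M) — total 820+928+901+703 = $3352M.
Max-entry greedy (repeatedly take the single best remaining cell) gives $3316M, worse by 36.
Next-best assignment: Meridian→Band G, Solara→Band B, PeakComm→Band D, AzureWave→Band C = $3316M.
No other one-to-one assignment exceeds $3352M.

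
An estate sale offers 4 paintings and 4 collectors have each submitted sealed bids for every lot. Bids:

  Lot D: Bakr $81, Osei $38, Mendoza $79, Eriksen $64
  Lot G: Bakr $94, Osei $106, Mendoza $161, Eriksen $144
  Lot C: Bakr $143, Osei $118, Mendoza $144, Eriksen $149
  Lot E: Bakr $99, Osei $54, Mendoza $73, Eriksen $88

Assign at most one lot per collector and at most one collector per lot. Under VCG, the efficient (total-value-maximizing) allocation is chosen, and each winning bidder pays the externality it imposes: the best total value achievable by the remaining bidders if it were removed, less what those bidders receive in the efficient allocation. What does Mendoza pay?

Efficient allocation: Bakr→Lot D ($81), Osei→Lot C ($118), Mendoza→Lot G ($161), Eriksen→Lot E ($88); total welfare W = $448.
Mendoza receives Lot G at value $161, so the others get W − 161 = $287.
Without Mendoza: best allocation of the remaining 3 bidders over all 4 lots is Bakr→Lot E ($99), Osei→Lot C ($118), Eriksen→Lot G ($144), total $361.
VCG payment = (others' best without Mendoza) − (others' welfare with Mendoza) = 361 − 287 = $74.

Mendoza pays $74.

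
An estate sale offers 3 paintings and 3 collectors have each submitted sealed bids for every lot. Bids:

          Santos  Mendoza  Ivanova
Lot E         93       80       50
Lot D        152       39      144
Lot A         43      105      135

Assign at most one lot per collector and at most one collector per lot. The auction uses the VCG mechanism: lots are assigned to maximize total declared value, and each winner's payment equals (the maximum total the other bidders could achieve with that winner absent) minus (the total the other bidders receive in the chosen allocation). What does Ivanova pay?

Ivanova pays $25.

Efficient allocation: Santos→Lot D ($152), Mendoza→Lot E ($80), Ivanova→Lot A ($135); total welfare W = $367.
Ivanova receives Lot A at value $135, so the others get W − 135 = $232.
Without Ivanova: best allocation of the remaining 2 bidders over all 3 lots is Santos→Lot D ($152), Mendoza→Lot A ($105), total $257.
VCG payment = (others' best without Ivanova) − (others' welfare with Ivanova) = 257 − 232 = $25.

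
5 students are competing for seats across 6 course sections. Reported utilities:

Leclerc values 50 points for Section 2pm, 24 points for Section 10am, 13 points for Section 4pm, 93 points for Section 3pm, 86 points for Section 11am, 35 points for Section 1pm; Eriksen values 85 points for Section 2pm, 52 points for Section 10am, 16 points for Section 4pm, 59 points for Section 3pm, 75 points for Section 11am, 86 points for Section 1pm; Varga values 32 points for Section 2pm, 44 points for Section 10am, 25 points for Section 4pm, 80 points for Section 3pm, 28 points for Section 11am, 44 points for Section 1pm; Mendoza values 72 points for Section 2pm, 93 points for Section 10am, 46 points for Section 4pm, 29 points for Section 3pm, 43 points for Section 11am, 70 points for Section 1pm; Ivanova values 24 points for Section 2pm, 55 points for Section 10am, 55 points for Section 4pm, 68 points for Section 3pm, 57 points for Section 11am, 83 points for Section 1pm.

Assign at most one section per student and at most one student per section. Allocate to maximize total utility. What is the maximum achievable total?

Max total: 427 points

Optimal: Leclerc→Section 11am (86 points), Eriksen→Section 2pm (85 points), Varga→Section 3pm (80 points), Mendoza→Section 10am (93 points), Ivanova→Section 1pm (83 points) — total 86+85+80+93+83 = 427 points.
Max-entry greedy (repeatedly take the single best remaining cell) gives 361 points, worse by 66.
Checked against all permutations: 427 points is optimal.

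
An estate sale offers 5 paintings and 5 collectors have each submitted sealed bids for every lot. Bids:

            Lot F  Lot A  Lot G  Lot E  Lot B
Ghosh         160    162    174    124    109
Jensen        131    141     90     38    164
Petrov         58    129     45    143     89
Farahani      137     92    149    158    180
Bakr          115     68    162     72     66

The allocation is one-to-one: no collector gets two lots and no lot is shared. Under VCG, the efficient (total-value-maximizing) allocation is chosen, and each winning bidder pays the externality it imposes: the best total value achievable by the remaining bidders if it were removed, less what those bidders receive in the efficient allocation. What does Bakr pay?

Bakr pays $14.

Efficient allocation: Ghosh→Lot F ($160), Jensen→Lot A ($141), Petrov→Lot E ($143), Farahani→Lot B ($180), Bakr→Lot G ($162); total welfare W = $786.
Bakr receives Lot G at value $162, so the others get W − 162 = $624.
Without Bakr: best allocation of the remaining 4 bidders over all 5 lots is Ghosh→Lot G ($174), Jensen→Lot A ($141), Petrov→Lot E ($143), Farahani→Lot B ($180), total $638.
VCG payment = (others' best without Bakr) − (others' welfare with Bakr) = 638 − 624 = $14.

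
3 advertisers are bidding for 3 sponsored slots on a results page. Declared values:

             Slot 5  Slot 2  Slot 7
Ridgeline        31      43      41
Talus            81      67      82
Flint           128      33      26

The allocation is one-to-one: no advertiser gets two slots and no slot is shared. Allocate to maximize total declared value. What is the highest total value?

Maximum total: $253

Treat this as an assignment problem: match each advertiser to one slot.
Optimal: Ridgeline→Slot 2 ($43), Talus→Slot 7 ($82), Flint→Slot 5 ($128) — total 43+82+128 = $253.
Column-greedy (each slot in turn goes to its best remaining advertiser) gives $236, worse by 17.
Checked against all permutations: $253 is optimal.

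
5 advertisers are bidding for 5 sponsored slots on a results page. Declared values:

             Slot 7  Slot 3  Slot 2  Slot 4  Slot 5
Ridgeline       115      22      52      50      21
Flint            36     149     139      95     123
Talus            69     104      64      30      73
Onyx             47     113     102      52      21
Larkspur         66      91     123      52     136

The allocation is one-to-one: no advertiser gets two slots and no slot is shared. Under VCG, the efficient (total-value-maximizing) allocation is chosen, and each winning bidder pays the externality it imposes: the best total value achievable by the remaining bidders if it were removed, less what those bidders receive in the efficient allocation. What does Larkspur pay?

Efficient allocation: Ridgeline→Slot 7 ($115), Flint→Slot 4 ($95), Talus→Slot 3 ($104), Onyx→Slot 2 ($102), Larkspur→Slot 5 ($136); total welfare W = $552.
Larkspur receives Slot 5 at value $136, so the others get W − 136 = $416.
Without Larkspur: best allocation of the remaining 4 bidders over all 5 slots is Ridgeline→Slot 7 ($115), Flint→Slot 5 ($123), Talus→Slot 3 ($104), Onyx→Slot 2 ($102), total $444.
VCG payment = (others' best without Larkspur) − (others' welfare with Larkspur) = 444 − 416 = $28.

Larkspur pays $28.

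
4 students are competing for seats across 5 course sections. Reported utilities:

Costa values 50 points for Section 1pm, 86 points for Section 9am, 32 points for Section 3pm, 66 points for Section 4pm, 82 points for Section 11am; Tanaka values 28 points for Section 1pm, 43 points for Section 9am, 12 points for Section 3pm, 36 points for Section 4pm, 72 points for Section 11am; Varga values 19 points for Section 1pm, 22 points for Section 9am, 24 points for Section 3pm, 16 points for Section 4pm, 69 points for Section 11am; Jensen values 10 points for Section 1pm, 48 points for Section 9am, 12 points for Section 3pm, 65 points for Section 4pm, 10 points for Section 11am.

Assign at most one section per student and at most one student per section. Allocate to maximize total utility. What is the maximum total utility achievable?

Max total: 248 points

Optimal: Costa→Section 9am (86 points), Tanaka→Section 1pm (28 points), Varga→Section 11am (69 points), Jensen→Section 4pm (65 points) — total 86+28+69+65 = 248 points.
Max-entry greedy (repeatedly take the single best remaining cell) gives 247 points, worse by 1.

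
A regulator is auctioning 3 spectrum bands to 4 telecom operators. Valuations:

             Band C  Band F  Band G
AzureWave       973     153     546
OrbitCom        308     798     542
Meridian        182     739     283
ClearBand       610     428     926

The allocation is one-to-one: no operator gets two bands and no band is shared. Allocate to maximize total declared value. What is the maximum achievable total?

Maximum total: $2697M

This is the linear assignment problem.
Optimal: AzureWave→Band C ($973M), OrbitCom→Band F ($798M), ClearBand→Band G ($926M) — total 973+798+926 = $2697M.
Row-greedy (each operator in turn takes its best remaining band) gives $2054M, worse by 643.
Swapping ClearBand↔OrbitCom (ClearBand→Band F $428M, OrbitCom→Band G $542M) loses 754.
Checked against all permutations: $2697M is optimal.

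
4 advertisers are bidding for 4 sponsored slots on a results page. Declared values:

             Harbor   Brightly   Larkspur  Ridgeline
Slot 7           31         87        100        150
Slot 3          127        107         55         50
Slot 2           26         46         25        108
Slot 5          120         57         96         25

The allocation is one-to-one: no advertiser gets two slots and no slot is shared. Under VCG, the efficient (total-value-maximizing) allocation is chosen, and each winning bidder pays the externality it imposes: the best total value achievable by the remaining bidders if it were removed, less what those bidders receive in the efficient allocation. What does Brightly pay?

Brightly pays $45.

Efficient allocation: Harbor→Slot 5 ($120), Brightly→Slot 3 ($107), Larkspur→Slot 7 ($100), Ridgeline→Slot 2 ($108); total welfare W = $435.
Brightly receives Slot 3 at value $107, so the others get W − 107 = $328.
Without Brightly: best allocation of the remaining 3 bidders over all 4 slots is Harbor→Slot 3 ($127), Larkspur→Slot 5 ($96), Ridgeline→Slot 7 ($150), total $373.
VCG payment = (others' best without Brightly) − (others' welfare with Brightly) = 373 − 328 = $45.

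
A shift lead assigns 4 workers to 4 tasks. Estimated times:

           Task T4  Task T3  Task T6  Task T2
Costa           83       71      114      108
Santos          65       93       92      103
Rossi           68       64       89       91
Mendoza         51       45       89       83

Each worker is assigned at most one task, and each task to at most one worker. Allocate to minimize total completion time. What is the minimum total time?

Optimal: Costa→Task T3 (71 min), Santos→Task T6 (92 min), Rossi→Task T2 (91 min), Mendoza→Task T4 (51 min) — total 71+92+91+51 = 305 min.
Row-greedy (each worker in turn takes its cheapest remaining task) gives 308 min, worse by 3.
Next-best assignment: Costa→Task T2, Santos→Task T4, Rossi→Task T6, Mendoza→Task T3 = 307 min.
Swapping Santos↔Costa (Santos→Task T3 93 min, Costa→Task T6 114 min) adds 44.
Every other assignment is strictly worse.

Min total: 305 min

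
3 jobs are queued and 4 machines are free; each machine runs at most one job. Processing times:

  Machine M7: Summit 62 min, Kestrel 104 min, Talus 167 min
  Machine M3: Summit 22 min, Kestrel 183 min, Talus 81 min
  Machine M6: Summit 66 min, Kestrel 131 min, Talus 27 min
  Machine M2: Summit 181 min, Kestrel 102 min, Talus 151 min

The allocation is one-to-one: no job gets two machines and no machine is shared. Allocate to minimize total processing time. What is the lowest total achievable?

Minimum total: 151 min

Optimal: Summit→Machine M3 (22 min), Kestrel→Machine M2 (102 min), Talus→Machine M6 (27 min) — total 22+102+27 = 151 min.
Column-greedy (each machine in turn goes to its cheapest remaining job) gives 274 min, worse by 123.
Swapping Summit↔Kestrel (Summit→Machine M2 181 min, Kestrel→Machine M3 183 min) adds 240.
No other one-to-one assignment undercuts 151 min.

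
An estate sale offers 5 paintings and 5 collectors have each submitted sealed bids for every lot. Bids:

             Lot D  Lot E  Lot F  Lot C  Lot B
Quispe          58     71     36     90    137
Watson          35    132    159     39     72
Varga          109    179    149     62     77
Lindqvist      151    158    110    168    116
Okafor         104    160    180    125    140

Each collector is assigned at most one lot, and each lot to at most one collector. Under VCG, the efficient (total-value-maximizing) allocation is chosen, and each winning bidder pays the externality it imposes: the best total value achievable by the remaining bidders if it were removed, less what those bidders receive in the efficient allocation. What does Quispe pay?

Quispe pays $32.

Efficient allocation: Quispe→Lot B ($137), Watson→Lot F ($159), Varga→Lot E ($179), Lindqvist→Lot D ($151), Okafor→Lot C ($125); total welfare W = $751.
Quispe receives Lot B at value $137, so the others get W − 137 = $614.
Without Quispe: best allocation of the remaining 4 bidders over all 5 lots is Watson→Lot F ($159), Varga→Lot E ($179), Lindqvist→Lot C ($168), Okafor→Lot B ($140), total $646.
VCG payment = (others' best without Quispe) − (others' welfare with Quispe) = 646 − 614 = $32.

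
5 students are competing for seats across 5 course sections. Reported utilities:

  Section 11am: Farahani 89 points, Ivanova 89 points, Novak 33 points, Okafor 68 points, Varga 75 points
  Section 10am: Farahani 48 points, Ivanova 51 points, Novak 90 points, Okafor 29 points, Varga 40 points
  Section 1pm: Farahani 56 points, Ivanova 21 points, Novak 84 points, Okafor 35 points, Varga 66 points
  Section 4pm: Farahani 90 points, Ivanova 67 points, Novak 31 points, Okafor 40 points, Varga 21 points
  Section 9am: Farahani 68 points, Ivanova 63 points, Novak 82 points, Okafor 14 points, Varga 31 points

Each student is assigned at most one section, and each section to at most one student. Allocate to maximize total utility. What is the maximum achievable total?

Maximum total: 377 points

Optimal: Farahani→Section 4pm (90 points), Ivanova→Section 9am (63 points), Novak→Section 10am (90 points), Okafor→Section 11am (68 points), Varga→Section 1pm (66 points) — total 90+63+90+68+66 = 377 points.
Max-entry greedy (repeatedly take the single best remaining cell) gives 349 points, worse by 28.
Swapping Farahani↔Novak (Farahani→Section 10am 48 points, Novak→Section 4pm 31 points) loses 101.
Every other assignment is strictly worse.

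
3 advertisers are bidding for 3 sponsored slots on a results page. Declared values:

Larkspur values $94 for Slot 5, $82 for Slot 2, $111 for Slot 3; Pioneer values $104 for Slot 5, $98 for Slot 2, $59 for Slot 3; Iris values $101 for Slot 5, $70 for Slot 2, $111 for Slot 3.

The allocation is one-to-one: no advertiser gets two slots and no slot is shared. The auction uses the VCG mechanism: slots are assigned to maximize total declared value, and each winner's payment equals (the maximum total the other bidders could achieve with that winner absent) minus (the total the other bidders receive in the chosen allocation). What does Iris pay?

Iris pays $6.

Efficient allocation: Larkspur→Slot 3 ($111), Pioneer→Slot 2 ($98), Iris→Slot 5 ($101); total welfare W = $310.
Iris receives Slot 5 at value $101, so the others get W − 101 = $209.
Without Iris: best allocation of the remaining 2 bidders over all 3 slots is Larkspur→Slot 3 ($111), Pioneer→Slot 5 ($104), total $215.
VCG payment = (others' best without Iris) − (others' welfare with Iris) = 215 − 209 = $6.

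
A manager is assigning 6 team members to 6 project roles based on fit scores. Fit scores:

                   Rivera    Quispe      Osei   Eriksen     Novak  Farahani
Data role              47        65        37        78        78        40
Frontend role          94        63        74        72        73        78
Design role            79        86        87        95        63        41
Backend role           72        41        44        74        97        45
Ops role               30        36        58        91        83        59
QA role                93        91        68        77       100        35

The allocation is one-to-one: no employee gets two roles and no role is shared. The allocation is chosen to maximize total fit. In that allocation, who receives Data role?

This is the linear assignment problem.
Optimal: Rivera→QA role (93 pts), Quispe→Data role (65 pts), Osei→Design role (87 pts), Eriksen→Ops role (91 pts), Novak→Backend role (97 pts), Farahani→Frontend role (78 pts) — total 93+65+87+91+97+78 = 511 pts.
Max-entry greedy (repeatedly take the single best remaining cell) gives 457 pts, worse by 54.
Next-best assignment: Rivera→Frontend role, Quispe→QA role, Osei→Design role, Eriksen→Data role, Novak→Backend role, Farahani→Ops role = 506 pts.
No other one-to-one assignment exceeds 511 pts.
Quispe's own top role is QA role (91 pts), but forcing Quispe→QA role and reassigning the rest optimally gives only 506 pts — worse by 5.

Quispe receives Data role.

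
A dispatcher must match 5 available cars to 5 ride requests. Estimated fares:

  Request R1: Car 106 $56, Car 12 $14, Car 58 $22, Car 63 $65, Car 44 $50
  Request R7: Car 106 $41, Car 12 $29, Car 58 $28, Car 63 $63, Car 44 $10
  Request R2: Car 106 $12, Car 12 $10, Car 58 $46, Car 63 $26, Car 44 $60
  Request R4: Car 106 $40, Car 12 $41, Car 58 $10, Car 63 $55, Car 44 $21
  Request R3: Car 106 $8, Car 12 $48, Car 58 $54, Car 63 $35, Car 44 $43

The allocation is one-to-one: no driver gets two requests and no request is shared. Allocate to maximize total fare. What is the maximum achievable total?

Treat this as an assignment problem: match each driver to one request.
Optimal: Car 106→Request R1 ($56), Car 12→Request R4 ($41), Car 58→Request R3 ($54), Car 63→Request R7 ($63), Car 44→Request R2 ($60) — total 56+41+54+63+60 = $274.
Row-greedy (each driver in turn takes its best remaining request) gives $234, worse by 40.
No other one-to-one assignment exceeds $274.

Max total: $274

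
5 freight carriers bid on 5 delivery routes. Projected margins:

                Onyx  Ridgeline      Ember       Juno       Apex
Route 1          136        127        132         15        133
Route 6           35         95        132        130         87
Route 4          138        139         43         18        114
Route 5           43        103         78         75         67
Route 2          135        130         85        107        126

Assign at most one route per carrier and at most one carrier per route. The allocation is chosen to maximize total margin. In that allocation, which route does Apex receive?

This is a one-to-one assignment (maximum-weight bipartite matching).
Optimal: Onyx→Route 4 ($138k), Ridgeline→Route 5 ($103k), Ember→Route 1 ($132k), Juno→Route 6 ($130k), Apex→Route 2 ($126k) — total 138+103+132+130+126 = $629k.
Row-greedy (each carrier in turn takes its best remaining route) gives $597k, worse by 32.
Apex's own top route is Route 1 ($133k), but forcing Apex→Route 1 and reassigning the rest optimally gives only $615k — worse by 14.

Apex receives Route 2.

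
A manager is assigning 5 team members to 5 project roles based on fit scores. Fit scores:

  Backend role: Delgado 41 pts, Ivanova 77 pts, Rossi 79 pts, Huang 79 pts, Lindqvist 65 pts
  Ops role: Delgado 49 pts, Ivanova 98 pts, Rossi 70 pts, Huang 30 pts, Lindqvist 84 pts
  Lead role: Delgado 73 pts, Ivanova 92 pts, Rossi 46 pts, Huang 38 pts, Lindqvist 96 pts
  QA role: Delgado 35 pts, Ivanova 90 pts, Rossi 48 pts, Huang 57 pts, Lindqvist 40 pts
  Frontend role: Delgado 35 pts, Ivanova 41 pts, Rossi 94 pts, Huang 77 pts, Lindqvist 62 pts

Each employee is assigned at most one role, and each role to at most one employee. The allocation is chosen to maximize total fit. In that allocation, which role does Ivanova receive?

Optimal: Delgado→Lead role (73 pts), Ivanova→QA role (90 pts), Rossi→Frontend role (94 pts), Huang→Backend role (79 pts), Lindqvist→Ops role (84 pts) — total 73+90+94+79+84 = 420 pts.
Row-greedy (each employee in turn takes its best remaining role) gives 384 pts, worse by 36.
No other one-to-one assignment exceeds 420 pts.
Ivanova's own top role is Ops role (98 pts), but forcing Ivanova→Ops role and reassigning the rest optimally gives only 402 pts — worse by 18.

Ivanova receives QA role.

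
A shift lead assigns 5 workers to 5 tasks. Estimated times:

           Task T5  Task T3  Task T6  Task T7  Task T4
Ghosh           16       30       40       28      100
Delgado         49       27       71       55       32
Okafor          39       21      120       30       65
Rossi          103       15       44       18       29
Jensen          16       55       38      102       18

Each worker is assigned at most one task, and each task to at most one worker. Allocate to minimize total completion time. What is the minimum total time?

Optimal: Ghosh→Task T5 (16 min), Delgado→Task T4 (32 min), Okafor→Task T3 (21 min), Rossi→Task T7 (18 min), Jensen→Task T6 (38 min) — total 16+32+21+18+38 = 125 min.
Column-greedy (each task in turn goes to its cheapest remaining worker) gives 131 min, worse by 6.
Swapping Jensen↔Rossi (Jensen→Task T7 102 min, Rossi→Task T6 44 min) adds 90.
No other one-to-one assignment undercuts 125 min.

Minimum total: 125 min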